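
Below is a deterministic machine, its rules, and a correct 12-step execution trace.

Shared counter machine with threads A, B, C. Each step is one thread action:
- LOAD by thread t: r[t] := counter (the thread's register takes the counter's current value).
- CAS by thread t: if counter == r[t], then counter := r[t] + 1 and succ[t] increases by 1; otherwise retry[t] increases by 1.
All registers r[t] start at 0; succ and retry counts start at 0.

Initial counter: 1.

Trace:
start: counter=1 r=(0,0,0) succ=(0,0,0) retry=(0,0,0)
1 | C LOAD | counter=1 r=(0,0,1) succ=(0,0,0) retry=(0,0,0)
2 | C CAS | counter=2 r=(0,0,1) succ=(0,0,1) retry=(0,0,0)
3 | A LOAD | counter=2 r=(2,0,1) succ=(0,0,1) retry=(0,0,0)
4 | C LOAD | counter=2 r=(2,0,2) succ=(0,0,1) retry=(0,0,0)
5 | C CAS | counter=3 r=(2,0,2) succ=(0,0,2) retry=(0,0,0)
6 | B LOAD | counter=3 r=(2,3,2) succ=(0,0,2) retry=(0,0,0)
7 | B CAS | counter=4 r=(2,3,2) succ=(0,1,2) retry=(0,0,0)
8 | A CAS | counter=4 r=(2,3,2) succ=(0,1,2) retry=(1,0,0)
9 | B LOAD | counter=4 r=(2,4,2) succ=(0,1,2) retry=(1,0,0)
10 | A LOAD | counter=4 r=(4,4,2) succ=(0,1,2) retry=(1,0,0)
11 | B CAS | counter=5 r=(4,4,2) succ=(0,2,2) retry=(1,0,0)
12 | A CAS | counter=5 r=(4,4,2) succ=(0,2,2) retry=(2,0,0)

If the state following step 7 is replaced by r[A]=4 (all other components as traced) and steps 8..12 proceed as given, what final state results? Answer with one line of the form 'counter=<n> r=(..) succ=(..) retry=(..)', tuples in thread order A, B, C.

counter=6 r=(5,5,2) succ=(1,2,2) retry=(1,0,0)

state after step 7 := counter=4 r=(4,3,2) succ=(0,1,2) retry=(0,0,0)
8 | A CAS | counter=5 r=(4,3,2) succ=(1,1,2) retry=(0,0,0)
9 | B LOAD | counter=5 r=(4,5,2) succ=(1,1,2) retry=(0,0,0)
10 | A LOAD | counter=5 r=(5,5,2) succ=(1,1,2) retry=(0,0,0)
11 | B CAS | counter=6 r=(5,5,2) succ=(1,2,2) retry=(0,0,0)
12 | A CAS | counter=6 r=(5,5,2) succ=(1,2,2) retry=(1,0,0)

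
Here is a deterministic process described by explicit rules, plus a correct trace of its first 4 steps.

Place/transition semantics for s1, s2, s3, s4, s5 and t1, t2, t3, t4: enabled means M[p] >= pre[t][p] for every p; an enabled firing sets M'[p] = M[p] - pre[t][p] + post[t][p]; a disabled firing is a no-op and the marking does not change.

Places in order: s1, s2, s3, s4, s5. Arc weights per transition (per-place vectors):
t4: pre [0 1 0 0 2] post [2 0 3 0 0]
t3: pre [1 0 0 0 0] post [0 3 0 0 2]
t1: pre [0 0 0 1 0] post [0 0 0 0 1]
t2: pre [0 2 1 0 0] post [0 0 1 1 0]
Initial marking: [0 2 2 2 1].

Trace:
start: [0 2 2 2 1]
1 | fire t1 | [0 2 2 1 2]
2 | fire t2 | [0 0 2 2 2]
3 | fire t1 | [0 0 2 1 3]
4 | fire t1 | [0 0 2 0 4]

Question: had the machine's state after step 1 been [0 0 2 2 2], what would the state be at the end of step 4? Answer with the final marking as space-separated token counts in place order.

0 0 2 0 4

state after step 1 := [0 0 2 2 2]
2 | fire t2 | [0 0 2 2 2]
3 | fire t1 | [0 0 2 1 3]
4 | fire t1 | [0 0 2 0 4]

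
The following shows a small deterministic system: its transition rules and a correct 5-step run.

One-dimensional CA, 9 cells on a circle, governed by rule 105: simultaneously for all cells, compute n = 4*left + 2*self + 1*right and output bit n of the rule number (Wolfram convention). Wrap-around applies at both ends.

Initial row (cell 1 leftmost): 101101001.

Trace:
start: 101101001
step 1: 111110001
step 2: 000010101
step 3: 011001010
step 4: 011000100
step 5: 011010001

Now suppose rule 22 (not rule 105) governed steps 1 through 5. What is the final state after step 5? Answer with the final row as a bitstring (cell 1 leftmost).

100100000

(re-executing steps 1..5 under rule 22; state before step 1: 101101001)
step 1: 000001110
step 2: 000010001
step 3: 100111011
step 4: 011000000
step 5: 100100000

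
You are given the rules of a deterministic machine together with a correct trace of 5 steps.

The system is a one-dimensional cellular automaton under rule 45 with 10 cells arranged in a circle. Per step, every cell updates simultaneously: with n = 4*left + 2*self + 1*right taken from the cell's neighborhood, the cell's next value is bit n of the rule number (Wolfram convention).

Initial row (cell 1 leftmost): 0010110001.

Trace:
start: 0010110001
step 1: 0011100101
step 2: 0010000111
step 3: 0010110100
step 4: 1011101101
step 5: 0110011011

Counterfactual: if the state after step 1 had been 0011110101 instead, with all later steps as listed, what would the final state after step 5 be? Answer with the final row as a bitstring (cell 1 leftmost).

state after step 1 := 0011110101
step 2: 0010001111
step 3: 0010101000
step 4: 1011111011
step 5: 0110000110

0110000110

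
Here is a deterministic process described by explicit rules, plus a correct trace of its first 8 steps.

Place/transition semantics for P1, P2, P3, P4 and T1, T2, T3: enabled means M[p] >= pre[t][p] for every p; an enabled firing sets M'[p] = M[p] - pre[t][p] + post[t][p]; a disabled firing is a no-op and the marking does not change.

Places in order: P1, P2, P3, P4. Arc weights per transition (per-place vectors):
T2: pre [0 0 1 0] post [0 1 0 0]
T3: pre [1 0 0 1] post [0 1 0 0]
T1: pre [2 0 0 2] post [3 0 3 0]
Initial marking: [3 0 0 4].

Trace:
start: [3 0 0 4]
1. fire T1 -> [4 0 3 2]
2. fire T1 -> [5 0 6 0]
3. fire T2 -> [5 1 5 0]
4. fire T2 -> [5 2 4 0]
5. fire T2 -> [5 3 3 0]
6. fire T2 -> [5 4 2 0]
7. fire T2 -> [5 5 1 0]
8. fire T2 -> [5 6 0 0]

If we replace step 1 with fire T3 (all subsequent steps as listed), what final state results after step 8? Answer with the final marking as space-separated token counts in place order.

(re-executing from step 1 with the substitution; state before step 1: [3 0 0 4])
1. fire T3 -> [2 1 0 3]
2. fire T1 -> [3 1 3 1]
3. fire T2 -> [3 2 2 1]
4. fire T2 -> [3 3 1 1]
5. fire T2 -> [3 4 0 1]
6. fire T2 -> [3 4 0 1]
7. fire T2 -> [3 4 0 1]
8. fire T2 -> [3 4 0 1]

3 4 0 1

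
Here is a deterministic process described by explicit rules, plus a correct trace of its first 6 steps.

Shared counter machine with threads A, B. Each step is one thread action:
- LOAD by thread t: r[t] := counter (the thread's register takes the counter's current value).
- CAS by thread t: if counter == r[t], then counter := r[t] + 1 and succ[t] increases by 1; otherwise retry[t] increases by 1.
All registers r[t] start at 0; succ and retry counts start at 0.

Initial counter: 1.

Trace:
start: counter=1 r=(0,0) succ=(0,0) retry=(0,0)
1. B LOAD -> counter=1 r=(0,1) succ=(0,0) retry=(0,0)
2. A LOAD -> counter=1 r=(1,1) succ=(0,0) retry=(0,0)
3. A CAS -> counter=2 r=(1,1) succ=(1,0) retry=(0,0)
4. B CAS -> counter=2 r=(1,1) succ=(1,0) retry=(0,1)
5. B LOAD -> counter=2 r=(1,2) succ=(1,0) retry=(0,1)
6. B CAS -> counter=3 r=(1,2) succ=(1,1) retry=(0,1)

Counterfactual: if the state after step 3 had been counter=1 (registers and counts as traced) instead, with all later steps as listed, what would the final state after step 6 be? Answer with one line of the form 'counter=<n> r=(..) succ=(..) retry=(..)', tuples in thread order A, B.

state after step 3 := counter=1 r=(1,1) succ=(1,0) retry=(0,0)
4. B CAS -> counter=2 r=(1,1) succ=(1,1) retry=(0,0)
5. B LOAD -> counter=2 r=(1,2) succ=(1,1) retry=(0,0)
6. B CAS -> counter=3 r=(1,2) succ=(1,2) retry=(0,0)

counter=3 r=(1,2) succ=(1,2) retry=(0,0)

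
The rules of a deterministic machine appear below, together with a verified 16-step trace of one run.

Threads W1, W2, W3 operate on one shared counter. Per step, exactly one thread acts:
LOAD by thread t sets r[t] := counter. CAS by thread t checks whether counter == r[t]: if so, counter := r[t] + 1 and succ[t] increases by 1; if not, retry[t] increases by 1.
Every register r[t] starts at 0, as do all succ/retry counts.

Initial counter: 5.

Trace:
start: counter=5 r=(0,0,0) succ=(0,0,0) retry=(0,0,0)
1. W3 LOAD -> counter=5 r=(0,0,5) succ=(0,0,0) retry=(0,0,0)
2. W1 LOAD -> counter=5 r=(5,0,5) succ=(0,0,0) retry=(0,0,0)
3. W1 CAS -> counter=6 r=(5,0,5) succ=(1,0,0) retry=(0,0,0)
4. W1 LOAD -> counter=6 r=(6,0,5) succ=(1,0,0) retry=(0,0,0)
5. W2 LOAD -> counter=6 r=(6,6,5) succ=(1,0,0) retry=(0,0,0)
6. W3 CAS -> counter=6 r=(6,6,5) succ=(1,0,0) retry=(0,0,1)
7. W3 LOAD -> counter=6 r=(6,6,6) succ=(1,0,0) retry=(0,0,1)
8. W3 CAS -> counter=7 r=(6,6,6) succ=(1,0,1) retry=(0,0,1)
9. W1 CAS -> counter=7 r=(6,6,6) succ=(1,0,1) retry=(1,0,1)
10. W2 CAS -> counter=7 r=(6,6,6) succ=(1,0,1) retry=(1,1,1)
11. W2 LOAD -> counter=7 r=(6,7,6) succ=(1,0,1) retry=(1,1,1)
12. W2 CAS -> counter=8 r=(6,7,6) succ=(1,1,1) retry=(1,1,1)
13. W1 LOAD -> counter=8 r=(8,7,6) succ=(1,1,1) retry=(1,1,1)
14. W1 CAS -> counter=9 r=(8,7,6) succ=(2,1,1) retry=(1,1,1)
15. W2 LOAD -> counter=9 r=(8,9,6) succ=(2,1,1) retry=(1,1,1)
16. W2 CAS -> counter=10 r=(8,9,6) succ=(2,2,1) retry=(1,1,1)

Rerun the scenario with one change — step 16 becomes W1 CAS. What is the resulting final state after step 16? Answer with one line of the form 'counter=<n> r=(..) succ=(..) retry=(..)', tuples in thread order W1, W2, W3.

(re-executing from step 16 with the substitution; state before step 16: counter=9 r=(8,9,6) succ=(2,1,1) retry=(1,1,1))
16. W1 CAS -> counter=9 r=(8,9,6) succ=(2,1,1) retry=(2,1,1)

counter=9 r=(8,9,6) succ=(2,1,1) retry=(2,1,1)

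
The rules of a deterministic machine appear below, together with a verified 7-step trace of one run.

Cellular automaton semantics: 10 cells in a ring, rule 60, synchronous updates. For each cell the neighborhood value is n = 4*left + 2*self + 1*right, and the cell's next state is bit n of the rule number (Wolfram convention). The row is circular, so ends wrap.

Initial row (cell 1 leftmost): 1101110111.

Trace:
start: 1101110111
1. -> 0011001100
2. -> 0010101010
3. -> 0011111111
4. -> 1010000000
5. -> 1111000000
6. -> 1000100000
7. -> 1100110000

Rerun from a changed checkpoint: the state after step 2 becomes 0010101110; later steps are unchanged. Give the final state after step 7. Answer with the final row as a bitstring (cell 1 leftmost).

1010110110

state after step 2 := 0010101110
3. -> 0011111001
4. -> 1010000101
5. -> 0111000111
6. -> 1100100100
7. -> 1010110110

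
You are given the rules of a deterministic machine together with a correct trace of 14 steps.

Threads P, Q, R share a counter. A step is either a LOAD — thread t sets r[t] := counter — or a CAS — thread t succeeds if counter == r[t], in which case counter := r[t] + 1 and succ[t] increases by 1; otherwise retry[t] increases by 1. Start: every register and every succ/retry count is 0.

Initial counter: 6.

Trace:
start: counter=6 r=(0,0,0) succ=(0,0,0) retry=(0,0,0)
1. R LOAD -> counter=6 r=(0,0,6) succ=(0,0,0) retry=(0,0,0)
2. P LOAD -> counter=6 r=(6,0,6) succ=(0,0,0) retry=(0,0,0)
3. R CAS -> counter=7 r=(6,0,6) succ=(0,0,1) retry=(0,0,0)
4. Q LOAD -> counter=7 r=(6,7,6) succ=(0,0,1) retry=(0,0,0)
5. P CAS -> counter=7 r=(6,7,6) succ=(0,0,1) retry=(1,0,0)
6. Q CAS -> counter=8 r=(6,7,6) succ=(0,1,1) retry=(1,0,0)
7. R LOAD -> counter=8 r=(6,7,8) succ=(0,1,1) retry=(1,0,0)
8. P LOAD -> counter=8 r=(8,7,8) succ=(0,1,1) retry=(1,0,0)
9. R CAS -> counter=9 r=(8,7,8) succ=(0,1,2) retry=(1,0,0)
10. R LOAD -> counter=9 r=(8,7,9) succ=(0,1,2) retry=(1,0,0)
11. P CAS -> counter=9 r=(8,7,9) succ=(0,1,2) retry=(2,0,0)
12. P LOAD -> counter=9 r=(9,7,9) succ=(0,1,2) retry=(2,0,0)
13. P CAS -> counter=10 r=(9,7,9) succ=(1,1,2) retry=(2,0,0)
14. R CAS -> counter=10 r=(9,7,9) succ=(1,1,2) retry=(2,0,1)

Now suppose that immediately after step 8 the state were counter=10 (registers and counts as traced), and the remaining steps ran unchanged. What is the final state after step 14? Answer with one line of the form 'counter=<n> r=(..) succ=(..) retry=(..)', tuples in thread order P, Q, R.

counter=11 r=(10,7,10) succ=(1,1,1) retry=(2,0,2)

state after step 8 := counter=10 r=(8,7,8) succ=(0,1,1) retry=(1,0,0)
9. R CAS -> counter=10 r=(8,7,8) succ=(0,1,1) retry=(1,0,1)
10. R LOAD -> counter=10 r=(8,7,10) succ=(0,1,1) retry=(1,0,1)
11. P CAS -> counter=10 r=(8,7,10) succ=(0,1,1) retry=(2,0,1)
12. P LOAD -> counter=10 r=(10,7,10) succ=(0,1,1) retry=(2,0,1)
13. P CAS -> counter=11 r=(10,7,10) succ=(1,1,1) retry=(2,0,1)
14. R CAS -> counter=11 r=(10,7,10) succ=(1,1,1) retry=(2,0,2)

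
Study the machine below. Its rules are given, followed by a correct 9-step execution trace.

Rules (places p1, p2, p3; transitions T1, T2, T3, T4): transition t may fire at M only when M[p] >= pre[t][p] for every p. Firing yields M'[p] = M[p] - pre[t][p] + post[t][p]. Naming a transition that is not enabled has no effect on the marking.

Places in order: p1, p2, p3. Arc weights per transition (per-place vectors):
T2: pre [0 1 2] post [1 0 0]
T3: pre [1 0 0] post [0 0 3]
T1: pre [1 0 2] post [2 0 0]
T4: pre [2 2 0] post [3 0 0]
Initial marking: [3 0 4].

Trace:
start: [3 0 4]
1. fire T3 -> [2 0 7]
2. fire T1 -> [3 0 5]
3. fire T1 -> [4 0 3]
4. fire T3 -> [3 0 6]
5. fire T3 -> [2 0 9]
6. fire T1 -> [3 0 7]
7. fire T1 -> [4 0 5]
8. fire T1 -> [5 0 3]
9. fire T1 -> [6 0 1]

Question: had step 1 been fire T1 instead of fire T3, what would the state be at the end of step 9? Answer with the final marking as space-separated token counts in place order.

6 0 0

(re-executing from step 1 with the substitution; state before step 1: [3 0 4])
1. fire T1 -> [4 0 2]
2. fire T1 -> [5 0 0]
3. fire T1 -> [5 0 0]
4. fire T3 -> [4 0 3]
5. fire T3 -> [3 0 6]
6. fire T1 -> [4 0 4]
7. fire T1 -> [5 0 2]
8. fire T1 -> [6 0 0]
9. fire T1 -> [6 0 0]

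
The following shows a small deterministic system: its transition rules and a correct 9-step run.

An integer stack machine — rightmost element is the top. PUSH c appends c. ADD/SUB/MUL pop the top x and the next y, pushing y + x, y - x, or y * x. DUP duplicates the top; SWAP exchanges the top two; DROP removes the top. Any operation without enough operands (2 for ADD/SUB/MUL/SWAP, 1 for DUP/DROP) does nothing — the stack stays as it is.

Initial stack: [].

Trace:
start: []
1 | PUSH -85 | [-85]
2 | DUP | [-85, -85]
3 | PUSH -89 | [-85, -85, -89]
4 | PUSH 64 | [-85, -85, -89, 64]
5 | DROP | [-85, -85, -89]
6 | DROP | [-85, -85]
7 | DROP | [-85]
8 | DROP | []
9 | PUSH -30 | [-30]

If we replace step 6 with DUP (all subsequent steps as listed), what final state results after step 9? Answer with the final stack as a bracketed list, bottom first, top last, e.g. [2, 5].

(re-executing from step 6 with the substitution; state before step 6: [-85, -85, -89])
6 | DUP | [-85, -85, -89, -89]
7 | DROP | [-85, -85, -89]
8 | DROP | [-85, -85]
9 | PUSH -30 | [-85, -85, -30]

[-85, -85, -30]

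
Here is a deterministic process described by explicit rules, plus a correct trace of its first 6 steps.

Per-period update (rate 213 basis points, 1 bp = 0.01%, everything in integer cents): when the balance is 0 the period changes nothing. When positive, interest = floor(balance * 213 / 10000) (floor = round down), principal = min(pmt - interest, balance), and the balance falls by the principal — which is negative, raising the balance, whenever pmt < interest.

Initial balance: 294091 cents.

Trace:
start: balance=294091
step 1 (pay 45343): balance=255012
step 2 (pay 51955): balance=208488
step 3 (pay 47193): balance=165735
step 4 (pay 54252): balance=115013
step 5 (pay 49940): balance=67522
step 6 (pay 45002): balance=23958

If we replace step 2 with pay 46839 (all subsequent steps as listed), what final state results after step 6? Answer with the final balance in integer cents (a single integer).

(re-executing from step 2 with the substitution; state before step 2: balance=255012)
step 2 (pay 46839): balance=213604
step 3 (pay 47193): balance=170960
step 4 (pay 54252): balance=120349
step 5 (pay 49940): balance=72972
step 6 (pay 45002): balance=29524

29524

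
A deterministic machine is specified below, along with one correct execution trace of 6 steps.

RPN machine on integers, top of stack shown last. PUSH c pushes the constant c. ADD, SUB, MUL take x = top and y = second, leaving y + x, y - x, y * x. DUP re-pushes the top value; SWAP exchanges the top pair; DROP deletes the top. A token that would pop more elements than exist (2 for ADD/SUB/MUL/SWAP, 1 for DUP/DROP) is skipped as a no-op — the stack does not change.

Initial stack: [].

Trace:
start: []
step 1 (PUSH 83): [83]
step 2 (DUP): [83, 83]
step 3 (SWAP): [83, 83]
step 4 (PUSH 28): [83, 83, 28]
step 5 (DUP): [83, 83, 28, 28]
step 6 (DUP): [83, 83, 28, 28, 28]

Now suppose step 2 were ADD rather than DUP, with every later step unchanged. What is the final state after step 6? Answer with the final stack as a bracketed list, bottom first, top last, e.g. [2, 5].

[83, 28, 28, 28]

(re-executing from step 2 with the substitution; state before step 2: [83])
step 2 (ADD): [83]
step 3 (SWAP): [83]
step 4 (PUSH 28): [83, 28]
step 5 (DUP): [83, 28, 28]
step 6 (DUP): [83, 28, 28, 28]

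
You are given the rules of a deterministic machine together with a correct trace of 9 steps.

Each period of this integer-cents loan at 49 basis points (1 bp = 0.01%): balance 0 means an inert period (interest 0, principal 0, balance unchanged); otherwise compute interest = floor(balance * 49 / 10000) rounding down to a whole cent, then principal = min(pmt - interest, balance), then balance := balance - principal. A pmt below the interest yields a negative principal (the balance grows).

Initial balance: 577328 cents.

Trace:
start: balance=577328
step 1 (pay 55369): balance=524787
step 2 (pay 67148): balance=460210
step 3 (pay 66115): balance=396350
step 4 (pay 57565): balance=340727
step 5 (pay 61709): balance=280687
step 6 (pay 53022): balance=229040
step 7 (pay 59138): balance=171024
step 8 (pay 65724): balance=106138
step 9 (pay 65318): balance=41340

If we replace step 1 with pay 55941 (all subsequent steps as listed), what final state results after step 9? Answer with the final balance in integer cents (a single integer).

(re-executing from step 1 with the substitution; state before step 1: balance=577328)
step 1 (pay 55941): balance=524215
step 2 (pay 67148): balance=459635
step 3 (pay 66115): balance=395772
step 4 (pay 57565): balance=340146
step 5 (pay 61709): balance=280103
step 6 (pay 53022): balance=228453
step 7 (pay 59138): balance=170434
step 8 (pay 65724): balance=105545
step 9 (pay 65318): balance=40744

40744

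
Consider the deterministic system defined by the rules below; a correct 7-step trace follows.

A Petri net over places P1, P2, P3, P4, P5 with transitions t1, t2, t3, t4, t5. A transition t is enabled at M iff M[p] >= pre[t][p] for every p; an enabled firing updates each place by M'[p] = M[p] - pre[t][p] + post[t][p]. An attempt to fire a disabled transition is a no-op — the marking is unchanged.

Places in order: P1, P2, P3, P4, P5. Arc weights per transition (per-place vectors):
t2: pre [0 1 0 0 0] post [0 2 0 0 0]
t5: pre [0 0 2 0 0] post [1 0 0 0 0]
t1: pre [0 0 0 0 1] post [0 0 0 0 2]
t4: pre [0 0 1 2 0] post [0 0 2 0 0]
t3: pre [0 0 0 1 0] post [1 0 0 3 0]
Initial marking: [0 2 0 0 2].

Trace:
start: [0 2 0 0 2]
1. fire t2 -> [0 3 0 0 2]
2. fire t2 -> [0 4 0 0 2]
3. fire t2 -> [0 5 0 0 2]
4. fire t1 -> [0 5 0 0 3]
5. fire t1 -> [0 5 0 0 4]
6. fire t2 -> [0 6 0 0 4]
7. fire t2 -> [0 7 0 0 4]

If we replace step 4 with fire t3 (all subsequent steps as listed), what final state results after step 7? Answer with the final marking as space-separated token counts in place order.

(re-executing from step 4 with the substitution; state before step 4: [0 5 0 0 2])
4. fire t3 -> [0 5 0 0 2]
5. fire t1 -> [0 5 0 0 3]
6. fire t2 -> [0 6 0 0 3]
7. fire t2 -> [0 7 0 0 3]

0 7 0 0 3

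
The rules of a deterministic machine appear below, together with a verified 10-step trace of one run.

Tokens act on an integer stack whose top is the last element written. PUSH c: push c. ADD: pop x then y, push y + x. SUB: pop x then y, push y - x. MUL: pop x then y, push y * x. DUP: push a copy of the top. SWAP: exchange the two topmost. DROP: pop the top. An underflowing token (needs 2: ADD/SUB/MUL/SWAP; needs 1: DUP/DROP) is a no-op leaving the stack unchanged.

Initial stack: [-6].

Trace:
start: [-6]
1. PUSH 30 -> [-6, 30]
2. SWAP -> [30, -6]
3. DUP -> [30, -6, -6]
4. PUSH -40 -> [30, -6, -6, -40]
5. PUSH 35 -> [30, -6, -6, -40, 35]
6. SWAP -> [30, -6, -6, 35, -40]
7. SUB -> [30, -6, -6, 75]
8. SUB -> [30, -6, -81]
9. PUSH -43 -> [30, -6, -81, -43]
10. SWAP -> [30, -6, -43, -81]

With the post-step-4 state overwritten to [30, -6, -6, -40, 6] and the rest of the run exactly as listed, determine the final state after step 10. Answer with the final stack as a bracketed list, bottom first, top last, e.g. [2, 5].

state after step 4 := [30, -6, -6, -40, 6]
5. PUSH 35 -> [30, -6, -6, -40, 6, 35]
6. SWAP -> [30, -6, -6, -40, 35, 6]
7. SUB -> [30, -6, -6, -40, 29]
8. SUB -> [30, -6, -6, -69]
9. PUSH -43 -> [30, -6, -6, -69, -43]
10. SWAP -> [30, -6, -6, -43, -69]

[30, -6, -6, -43, -69]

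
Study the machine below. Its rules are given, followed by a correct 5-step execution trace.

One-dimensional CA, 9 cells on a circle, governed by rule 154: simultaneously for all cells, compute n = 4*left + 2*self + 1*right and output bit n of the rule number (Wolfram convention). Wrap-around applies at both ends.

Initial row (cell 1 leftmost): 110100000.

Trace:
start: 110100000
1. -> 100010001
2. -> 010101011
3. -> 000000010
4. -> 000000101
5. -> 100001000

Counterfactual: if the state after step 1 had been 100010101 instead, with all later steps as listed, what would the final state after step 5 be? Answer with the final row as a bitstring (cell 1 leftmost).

state after step 1 := 100010101
2. -> 010100001
3. -> 000010010
4. -> 000101101
5. -> 101001000

101001000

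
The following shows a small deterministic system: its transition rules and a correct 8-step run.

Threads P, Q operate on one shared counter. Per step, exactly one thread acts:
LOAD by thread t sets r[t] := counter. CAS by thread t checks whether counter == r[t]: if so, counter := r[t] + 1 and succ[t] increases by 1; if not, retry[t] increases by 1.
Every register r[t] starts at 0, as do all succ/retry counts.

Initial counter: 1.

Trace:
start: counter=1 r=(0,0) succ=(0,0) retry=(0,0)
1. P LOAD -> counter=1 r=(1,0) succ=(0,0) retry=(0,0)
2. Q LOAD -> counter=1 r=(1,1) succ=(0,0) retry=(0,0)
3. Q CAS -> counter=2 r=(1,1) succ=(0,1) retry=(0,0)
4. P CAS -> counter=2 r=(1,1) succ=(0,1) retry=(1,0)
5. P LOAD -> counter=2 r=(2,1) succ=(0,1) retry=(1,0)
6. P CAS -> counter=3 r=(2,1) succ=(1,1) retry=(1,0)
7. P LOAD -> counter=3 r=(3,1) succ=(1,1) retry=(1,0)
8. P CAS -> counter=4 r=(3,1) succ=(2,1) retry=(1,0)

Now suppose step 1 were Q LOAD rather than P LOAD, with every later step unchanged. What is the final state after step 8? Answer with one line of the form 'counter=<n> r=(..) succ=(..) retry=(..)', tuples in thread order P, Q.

(re-executing from step 1 with the substitution; state before step 1: counter=1 r=(0,0) succ=(0,0) retry=(0,0))
1. Q LOAD -> counter=1 r=(0,1) succ=(0,0) retry=(0,0)
2. Q LOAD -> counter=1 r=(0,1) succ=(0,0) retry=(0,0)
3. Q CAS -> counter=2 r=(0,1) succ=(0,1) retry=(0,0)
4. P CAS -> counter=2 r=(0,1) succ=(0,1) retry=(1,0)
5. P LOAD -> counter=2 r=(2,1) succ=(0,1) retry=(1,0)
6. P CAS -> counter=3 r=(2,1) succ=(1,1) retry=(1,0)
7. P LOAD -> counter=3 r=(3,1) succ=(1,1) retry=(1,0)
8. P CAS -> counter=4 r=(3,1) succ=(2,1) retry=(1,0)

counter=4 r=(3,1) succ=(2,1) retry=(1,0)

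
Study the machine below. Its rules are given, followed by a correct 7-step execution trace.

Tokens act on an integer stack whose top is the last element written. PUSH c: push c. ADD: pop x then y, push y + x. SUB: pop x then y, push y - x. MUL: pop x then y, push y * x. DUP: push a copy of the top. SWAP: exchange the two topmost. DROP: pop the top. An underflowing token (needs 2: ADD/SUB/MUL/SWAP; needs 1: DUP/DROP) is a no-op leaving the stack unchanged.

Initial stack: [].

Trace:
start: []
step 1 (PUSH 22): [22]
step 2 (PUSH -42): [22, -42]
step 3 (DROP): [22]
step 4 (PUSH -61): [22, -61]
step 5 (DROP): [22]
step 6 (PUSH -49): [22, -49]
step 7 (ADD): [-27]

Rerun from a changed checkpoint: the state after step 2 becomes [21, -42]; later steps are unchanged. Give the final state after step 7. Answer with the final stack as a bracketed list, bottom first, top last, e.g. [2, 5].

[-28]

state after step 2 := [21, -42]
step 3 (DROP): [21]
step 4 (PUSH -61): [21, -61]
step 5 (DROP): [21]
step 6 (PUSH -49): [21, -49]
step 7 (ADD): [-28]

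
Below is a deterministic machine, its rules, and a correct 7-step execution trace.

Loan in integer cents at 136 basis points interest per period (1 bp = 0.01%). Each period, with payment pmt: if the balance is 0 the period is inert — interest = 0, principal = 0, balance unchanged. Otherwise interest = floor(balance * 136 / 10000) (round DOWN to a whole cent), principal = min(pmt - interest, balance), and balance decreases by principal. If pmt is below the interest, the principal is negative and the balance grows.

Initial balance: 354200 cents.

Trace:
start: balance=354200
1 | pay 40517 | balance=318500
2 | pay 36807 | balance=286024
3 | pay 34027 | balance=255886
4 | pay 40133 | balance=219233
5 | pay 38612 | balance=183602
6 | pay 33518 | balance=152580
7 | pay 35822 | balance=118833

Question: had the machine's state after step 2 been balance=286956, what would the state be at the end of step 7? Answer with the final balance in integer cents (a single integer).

state after step 2 := balance=286956
3 | pay 34027 | balance=256831
4 | pay 40133 | balance=220190
5 | pay 38612 | balance=184572
6 | pay 33518 | balance=153564
7 | pay 35822 | balance=119830

119830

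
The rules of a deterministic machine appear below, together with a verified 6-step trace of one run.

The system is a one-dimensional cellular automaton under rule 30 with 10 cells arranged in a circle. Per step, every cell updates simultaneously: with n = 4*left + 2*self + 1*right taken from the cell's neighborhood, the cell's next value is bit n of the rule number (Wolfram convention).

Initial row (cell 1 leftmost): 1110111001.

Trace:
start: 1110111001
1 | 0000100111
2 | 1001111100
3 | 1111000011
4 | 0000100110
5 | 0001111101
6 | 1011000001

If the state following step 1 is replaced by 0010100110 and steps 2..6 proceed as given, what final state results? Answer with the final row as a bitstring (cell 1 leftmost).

1110011001

state after step 1 := 0010100110
2 | 0110111101
3 | 0100100001
4 | 0111110011
5 | 0100001110
6 | 1110011001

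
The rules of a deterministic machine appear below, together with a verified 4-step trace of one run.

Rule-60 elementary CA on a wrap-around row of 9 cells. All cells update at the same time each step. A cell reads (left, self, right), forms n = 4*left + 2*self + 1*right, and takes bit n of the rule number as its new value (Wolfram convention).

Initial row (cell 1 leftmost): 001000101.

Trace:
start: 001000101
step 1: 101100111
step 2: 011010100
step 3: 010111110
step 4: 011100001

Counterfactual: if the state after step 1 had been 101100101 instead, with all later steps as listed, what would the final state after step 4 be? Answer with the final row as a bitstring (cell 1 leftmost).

101100010

state after step 1 := 101100101
step 2: 011010111
step 3: 110111100
step 4: 101100010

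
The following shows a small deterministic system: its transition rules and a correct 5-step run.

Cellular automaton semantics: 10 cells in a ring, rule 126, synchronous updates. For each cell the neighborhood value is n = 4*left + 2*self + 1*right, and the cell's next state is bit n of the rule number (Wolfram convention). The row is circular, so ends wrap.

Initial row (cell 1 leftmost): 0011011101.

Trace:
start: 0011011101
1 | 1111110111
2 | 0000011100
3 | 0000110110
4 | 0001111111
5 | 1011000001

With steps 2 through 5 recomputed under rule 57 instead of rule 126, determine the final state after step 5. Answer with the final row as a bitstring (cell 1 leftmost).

(re-executing steps 2..5 under rule 57; state before step 2: 1111110111)
2 | 0000001100
3 | 1111101011
4 | 0000010110
5 | 1111001101

1111001101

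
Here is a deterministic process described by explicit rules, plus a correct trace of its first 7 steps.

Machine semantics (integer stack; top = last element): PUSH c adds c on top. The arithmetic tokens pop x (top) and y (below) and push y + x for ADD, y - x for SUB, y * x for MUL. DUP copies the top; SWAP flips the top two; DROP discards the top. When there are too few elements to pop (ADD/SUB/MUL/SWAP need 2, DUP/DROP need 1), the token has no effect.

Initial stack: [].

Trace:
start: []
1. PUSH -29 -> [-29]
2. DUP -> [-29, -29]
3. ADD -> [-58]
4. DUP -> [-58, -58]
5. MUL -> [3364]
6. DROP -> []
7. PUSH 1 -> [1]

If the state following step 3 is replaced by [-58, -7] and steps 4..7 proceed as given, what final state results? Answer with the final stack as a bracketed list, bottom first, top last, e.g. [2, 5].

state after step 3 := [-58, -7]
4. DUP -> [-58, -7, -7]
5. MUL -> [-58, 49]
6. DROP -> [-58]
7. PUSH 1 -> [-58, 1]

[-58, 1]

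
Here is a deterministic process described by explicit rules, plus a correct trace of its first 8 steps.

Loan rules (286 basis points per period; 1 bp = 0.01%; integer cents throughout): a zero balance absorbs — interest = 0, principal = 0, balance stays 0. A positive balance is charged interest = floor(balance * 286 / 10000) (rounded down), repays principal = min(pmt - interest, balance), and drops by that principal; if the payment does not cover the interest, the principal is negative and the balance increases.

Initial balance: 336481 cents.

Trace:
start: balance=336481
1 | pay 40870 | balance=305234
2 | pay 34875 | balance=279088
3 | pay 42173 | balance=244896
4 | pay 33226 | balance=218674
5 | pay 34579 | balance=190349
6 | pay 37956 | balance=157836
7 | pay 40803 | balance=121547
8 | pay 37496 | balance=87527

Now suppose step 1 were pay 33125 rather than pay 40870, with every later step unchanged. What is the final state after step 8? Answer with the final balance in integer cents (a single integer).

(re-executing from step 1 with the substitution; state before step 1: balance=336481)
1 | pay 33125 | balance=312979
2 | pay 34875 | balance=287055
3 | pay 42173 | balance=253091
4 | pay 33226 | balance=227103
5 | pay 34579 | balance=199019
6 | pay 37956 | balance=166754
7 | pay 40803 | balance=130720
8 | pay 37496 | balance=96962

96962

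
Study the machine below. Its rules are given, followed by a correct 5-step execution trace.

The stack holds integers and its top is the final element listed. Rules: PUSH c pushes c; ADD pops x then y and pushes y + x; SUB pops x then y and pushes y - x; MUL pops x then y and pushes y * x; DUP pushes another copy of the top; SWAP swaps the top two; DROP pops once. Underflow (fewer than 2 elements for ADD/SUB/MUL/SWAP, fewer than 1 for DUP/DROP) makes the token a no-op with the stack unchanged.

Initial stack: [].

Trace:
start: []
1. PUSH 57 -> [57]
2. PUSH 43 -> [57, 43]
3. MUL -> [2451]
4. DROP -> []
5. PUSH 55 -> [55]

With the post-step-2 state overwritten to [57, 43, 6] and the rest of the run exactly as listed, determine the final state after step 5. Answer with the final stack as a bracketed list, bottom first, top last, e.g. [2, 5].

[57, 55]

state after step 2 := [57, 43, 6]
3. MUL -> [57, 258]
4. DROP -> [57]
5. PUSH 55 -> [57, 55]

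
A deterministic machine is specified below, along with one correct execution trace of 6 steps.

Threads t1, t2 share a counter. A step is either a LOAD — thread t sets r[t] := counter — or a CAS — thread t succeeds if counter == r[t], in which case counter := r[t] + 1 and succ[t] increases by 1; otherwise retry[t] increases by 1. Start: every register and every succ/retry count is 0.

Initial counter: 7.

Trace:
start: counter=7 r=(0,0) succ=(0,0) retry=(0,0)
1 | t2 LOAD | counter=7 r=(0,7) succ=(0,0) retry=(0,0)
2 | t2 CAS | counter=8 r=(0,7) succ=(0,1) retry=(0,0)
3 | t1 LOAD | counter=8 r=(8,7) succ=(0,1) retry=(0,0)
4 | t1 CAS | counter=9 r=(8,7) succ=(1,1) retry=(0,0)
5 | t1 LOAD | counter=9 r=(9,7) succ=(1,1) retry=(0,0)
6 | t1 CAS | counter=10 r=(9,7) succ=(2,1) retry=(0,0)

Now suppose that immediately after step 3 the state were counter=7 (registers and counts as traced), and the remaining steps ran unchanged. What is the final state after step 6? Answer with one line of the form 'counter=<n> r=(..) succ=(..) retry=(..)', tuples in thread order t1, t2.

counter=8 r=(7,7) succ=(1,1) retry=(1,0)

state after step 3 := counter=7 r=(8,7) succ=(0,1) retry=(0,0)
4 | t1 CAS | counter=7 r=(8,7) succ=(0,1) retry=(1,0)
5 | t1 LOAD | counter=7 r=(7,7) succ=(0,1) retry=(1,0)
6 | t1 CAS | counter=8 r=(7,7) succ=(1,1) retry=(1,0)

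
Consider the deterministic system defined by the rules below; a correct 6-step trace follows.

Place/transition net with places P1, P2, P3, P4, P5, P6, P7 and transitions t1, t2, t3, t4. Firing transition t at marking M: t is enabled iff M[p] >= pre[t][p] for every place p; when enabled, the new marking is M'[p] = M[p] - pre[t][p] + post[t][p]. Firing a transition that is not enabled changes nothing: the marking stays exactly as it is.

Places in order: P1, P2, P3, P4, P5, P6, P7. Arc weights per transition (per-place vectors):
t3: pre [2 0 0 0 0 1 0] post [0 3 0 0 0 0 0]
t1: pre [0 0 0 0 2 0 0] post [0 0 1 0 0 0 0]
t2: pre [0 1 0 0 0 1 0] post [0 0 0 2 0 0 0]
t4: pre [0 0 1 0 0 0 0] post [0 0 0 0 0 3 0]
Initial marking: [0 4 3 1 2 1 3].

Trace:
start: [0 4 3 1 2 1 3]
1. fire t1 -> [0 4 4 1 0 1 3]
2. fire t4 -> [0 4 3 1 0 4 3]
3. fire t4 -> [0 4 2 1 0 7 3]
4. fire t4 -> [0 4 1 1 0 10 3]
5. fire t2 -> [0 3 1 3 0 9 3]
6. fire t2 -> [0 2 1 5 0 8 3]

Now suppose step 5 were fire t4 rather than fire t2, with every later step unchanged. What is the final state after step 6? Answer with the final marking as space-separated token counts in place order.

(re-executing from step 5 with the substitution; state before step 5: [0 4 1 1 0 10 3])
5. fire t4 -> [0 4 0 1 0 13 3]
6. fire t2 -> [0 3 0 3 0 12 3]

0 3 0 3 0 12 3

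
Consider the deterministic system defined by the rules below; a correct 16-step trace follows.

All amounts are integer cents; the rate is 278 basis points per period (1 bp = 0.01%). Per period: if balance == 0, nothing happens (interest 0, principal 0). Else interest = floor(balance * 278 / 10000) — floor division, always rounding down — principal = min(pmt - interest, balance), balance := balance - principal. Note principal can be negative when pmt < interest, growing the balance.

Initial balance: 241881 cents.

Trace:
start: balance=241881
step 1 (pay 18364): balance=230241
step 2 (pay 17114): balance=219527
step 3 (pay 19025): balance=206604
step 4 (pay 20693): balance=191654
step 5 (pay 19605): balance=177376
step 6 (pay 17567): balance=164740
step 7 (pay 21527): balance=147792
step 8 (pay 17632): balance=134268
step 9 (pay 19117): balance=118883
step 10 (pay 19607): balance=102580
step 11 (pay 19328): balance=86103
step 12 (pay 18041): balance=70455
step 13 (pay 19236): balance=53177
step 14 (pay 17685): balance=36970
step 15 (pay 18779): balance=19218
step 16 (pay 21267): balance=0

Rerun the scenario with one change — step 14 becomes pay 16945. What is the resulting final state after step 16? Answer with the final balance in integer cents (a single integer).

(re-executing from step 14 with the substitution; state before step 14: balance=53177)
step 14 (pay 16945): balance=37710
step 15 (pay 18779): balance=19979
step 16 (pay 21267): balance=0

0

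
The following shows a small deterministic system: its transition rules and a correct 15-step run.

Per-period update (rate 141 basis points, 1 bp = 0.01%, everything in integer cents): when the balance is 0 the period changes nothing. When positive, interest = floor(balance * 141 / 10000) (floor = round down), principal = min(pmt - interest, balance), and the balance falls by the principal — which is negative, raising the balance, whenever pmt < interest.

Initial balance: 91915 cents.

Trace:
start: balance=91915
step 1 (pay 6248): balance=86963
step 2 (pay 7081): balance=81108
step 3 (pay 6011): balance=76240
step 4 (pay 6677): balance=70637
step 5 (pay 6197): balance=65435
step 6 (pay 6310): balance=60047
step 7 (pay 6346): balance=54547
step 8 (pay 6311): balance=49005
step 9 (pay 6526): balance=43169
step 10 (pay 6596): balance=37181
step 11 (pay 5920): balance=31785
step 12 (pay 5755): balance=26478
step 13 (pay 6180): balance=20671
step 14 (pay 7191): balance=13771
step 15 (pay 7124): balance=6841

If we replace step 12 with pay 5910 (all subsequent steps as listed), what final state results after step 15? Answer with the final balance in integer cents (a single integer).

(re-executing from step 12 with the substitution; state before step 12: balance=31785)
step 12 (pay 5910): balance=26323
step 13 (pay 6180): balance=20514
step 14 (pay 7191): balance=13612
step 15 (pay 7124): balance=6679

6679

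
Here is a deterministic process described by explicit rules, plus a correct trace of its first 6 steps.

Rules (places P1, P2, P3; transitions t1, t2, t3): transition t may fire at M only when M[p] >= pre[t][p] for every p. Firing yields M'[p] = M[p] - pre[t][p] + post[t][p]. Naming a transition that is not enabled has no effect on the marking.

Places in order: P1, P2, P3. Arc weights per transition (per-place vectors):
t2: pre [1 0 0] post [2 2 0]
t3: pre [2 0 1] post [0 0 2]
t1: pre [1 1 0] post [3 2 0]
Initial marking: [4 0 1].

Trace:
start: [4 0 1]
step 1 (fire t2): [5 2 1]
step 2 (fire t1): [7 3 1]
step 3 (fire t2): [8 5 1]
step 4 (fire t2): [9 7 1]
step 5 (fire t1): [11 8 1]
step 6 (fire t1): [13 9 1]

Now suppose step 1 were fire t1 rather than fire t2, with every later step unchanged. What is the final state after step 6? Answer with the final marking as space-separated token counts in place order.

(re-executing from step 1 with the substitution; state before step 1: [4 0 1])
step 1 (fire t1): [4 0 1]
step 2 (fire t1): [4 0 1]
step 3 (fire t2): [5 2 1]
step 4 (fire t2): [6 4 1]
step 5 (fire t1): [8 5 1]
step 6 (fire t1): [10 6 1]

10 6 1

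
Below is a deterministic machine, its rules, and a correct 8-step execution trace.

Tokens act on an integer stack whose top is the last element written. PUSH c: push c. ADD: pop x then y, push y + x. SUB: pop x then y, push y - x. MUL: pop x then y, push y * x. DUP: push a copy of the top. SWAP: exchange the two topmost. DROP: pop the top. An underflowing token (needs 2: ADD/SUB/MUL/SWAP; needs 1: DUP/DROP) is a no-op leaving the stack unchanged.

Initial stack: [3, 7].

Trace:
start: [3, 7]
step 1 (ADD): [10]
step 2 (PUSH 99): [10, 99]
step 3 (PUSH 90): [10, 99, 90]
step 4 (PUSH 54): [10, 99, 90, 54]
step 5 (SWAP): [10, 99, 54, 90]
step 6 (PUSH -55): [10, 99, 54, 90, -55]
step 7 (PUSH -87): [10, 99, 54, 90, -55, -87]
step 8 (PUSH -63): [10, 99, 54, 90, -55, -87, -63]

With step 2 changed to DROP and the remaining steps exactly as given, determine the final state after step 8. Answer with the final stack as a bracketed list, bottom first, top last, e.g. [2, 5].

(re-executing from step 2 with the substitution; state before step 2: [10])
step 2 (DROP): []
step 3 (PUSH 90): [90]
step 4 (PUSH 54): [90, 54]
step 5 (SWAP): [54, 90]
step 6 (PUSH -55): [54, 90, -55]
step 7 (PUSH -87): [54, 90, -55, -87]
step 8 (PUSH -63): [54, 90, -55, -87, -63]

[54, 90, -55, -87, -63]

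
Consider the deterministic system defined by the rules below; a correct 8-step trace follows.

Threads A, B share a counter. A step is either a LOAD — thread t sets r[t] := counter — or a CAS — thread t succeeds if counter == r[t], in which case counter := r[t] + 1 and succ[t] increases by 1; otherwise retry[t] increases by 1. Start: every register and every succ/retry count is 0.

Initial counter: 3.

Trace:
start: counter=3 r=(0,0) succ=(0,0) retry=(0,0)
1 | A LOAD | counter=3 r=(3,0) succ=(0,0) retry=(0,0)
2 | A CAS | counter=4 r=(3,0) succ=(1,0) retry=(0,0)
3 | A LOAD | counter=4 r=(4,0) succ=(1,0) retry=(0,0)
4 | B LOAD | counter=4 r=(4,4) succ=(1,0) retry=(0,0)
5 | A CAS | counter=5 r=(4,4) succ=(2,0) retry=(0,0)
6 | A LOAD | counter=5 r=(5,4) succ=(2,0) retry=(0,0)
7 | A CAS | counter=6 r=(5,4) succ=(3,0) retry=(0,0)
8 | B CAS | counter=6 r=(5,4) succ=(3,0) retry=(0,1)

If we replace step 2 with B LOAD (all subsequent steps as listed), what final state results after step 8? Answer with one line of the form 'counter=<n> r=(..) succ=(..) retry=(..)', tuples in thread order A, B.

counter=5 r=(4,3) succ=(2,0) retry=(0,1)

(re-executing from step 2 with the substitution; state before step 2: counter=3 r=(3,0) succ=(0,0) retry=(0,0))
2 | B LOAD | counter=3 r=(3,3) succ=(0,0) retry=(0,0)
3 | A LOAD | counter=3 r=(3,3) succ=(0,0) retry=(0,0)
4 | B LOAD | counter=3 r=(3,3) succ=(0,0) retry=(0,0)
5 | A CAS | counter=4 r=(3,3) succ=(1,0) retry=(0,0)
6 | A LOAD | counter=4 r=(4,3) succ=(1,0) retry=(0,0)
7 | A CAS | counter=5 r=(4,3) succ=(2,0) retry=(0,0)
8 | B CAS | counter=5 r=(4,3) succ=(2,0) retry=(0,1)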